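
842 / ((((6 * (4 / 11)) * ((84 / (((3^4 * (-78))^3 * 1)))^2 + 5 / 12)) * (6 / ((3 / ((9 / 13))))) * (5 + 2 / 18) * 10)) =13.09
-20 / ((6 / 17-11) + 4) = 340 / 113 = 3.01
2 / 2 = 1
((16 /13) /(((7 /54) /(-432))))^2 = 139314069504 /8281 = 16823338.91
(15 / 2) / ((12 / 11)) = 55 / 8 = 6.88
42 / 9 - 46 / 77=940 / 231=4.07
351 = 351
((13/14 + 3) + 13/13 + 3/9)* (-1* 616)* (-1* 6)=19448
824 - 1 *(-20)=844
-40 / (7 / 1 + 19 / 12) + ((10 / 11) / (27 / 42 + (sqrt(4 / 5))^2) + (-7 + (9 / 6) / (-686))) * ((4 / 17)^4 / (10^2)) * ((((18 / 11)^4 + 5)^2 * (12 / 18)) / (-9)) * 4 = -735477863526603909625184 / 158112093335621208866775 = -4.65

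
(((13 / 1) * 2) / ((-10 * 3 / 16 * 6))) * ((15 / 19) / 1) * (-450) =15600 / 19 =821.05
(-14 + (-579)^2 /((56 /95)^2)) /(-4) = -3025506121 /12544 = -241191.50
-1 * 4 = -4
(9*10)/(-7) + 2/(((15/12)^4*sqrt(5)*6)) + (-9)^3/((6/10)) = -8595/7 + 256*sqrt(5)/9375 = -1227.80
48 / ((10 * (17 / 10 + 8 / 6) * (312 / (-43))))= -258 / 1183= -0.22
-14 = -14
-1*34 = -34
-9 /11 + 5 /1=46 /11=4.18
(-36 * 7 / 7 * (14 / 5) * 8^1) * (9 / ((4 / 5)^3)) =-14175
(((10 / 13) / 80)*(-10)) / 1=-5 / 52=-0.10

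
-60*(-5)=300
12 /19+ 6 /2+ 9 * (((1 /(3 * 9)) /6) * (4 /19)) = 623 /171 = 3.64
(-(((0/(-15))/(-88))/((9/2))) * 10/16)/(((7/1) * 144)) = 0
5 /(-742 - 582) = -5 /1324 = -0.00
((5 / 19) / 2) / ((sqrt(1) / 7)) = 35 / 38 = 0.92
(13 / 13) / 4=1 / 4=0.25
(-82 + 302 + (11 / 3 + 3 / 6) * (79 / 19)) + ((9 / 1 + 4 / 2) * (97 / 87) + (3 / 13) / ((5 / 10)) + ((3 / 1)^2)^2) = 4742629 / 14326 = 331.05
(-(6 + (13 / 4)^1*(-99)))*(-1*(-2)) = 1263 / 2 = 631.50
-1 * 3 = -3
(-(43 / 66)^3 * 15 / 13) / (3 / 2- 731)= 397535 / 908822772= 0.00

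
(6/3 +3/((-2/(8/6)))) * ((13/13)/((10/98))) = 0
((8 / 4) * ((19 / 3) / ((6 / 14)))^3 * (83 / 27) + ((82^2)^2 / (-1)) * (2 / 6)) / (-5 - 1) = 2508480.66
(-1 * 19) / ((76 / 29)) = -29 / 4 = -7.25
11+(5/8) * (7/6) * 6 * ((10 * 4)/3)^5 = 448002673/243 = 1843632.40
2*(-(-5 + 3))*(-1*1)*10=-40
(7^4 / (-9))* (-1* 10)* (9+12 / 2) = 120050 / 3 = 40016.67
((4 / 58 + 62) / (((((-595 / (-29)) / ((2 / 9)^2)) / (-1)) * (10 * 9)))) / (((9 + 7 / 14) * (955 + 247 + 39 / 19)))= -32 / 220511403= -0.00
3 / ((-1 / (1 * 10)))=-30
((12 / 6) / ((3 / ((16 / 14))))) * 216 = 1152 / 7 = 164.57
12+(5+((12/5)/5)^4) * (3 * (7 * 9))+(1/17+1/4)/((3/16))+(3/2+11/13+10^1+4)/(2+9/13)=90621418627/92968750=974.75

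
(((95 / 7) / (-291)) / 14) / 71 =-95 / 2024778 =-0.00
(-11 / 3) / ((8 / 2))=-11 / 12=-0.92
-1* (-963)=963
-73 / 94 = -0.78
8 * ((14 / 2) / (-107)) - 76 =-8188 / 107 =-76.52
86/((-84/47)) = -2021/42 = -48.12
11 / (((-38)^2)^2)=11 / 2085136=0.00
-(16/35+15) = -541/35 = -15.46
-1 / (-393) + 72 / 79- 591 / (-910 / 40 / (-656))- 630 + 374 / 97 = -4841623070003 / 274051869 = -17666.81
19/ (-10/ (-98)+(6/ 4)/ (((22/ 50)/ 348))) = 10241/ 639505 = 0.02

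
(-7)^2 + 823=872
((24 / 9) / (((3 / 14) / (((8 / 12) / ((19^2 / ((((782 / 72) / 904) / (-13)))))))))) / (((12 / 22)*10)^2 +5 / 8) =-2649416 / 3789277883235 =-0.00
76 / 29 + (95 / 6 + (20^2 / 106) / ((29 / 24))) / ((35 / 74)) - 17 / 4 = 4964167 / 129108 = 38.45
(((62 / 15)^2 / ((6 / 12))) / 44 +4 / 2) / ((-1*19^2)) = -6872 / 893475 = -0.01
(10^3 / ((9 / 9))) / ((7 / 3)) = 3000 / 7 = 428.57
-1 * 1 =-1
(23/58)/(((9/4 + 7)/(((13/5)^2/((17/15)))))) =23322/91205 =0.26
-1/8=-0.12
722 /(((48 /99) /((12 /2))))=35739 /4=8934.75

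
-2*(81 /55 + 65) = -7312 /55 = -132.95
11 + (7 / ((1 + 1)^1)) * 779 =2737.50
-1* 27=-27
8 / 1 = 8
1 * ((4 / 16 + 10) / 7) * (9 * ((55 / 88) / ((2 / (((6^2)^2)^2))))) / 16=12105045 / 28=432323.04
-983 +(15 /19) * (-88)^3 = -10240757 /19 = -538987.21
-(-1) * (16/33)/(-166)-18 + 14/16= -375307/21912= -17.13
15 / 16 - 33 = -513 / 16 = -32.06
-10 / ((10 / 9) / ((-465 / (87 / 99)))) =138105 / 29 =4762.24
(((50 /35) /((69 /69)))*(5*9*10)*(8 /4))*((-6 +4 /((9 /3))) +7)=3000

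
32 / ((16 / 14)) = 28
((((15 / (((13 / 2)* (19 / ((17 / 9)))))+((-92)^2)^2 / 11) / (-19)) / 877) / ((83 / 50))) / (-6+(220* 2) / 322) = 213665998829150 / 4204854878367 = 50.81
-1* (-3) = 3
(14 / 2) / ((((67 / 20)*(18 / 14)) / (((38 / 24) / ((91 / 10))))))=6650 / 23517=0.28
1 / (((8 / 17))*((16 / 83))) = 1411 / 128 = 11.02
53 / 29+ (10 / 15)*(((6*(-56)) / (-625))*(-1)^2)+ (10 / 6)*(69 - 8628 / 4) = -63035379 / 18125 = -3477.81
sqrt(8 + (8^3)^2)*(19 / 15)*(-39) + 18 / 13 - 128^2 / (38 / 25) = -1482*sqrt(7282) / 5 - 2662058 / 247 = -36070.75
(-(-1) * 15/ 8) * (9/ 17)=135/ 136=0.99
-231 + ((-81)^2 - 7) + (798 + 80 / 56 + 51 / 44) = 2194065 / 308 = 7123.59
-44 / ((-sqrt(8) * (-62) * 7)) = -11 * sqrt(2) / 434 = -0.04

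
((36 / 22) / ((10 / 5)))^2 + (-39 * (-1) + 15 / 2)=11415 / 242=47.17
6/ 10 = 3/ 5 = 0.60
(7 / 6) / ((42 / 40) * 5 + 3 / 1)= 14 / 99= 0.14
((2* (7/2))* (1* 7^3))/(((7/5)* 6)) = 1715/6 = 285.83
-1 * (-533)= 533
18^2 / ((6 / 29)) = 1566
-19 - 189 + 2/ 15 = -3118/ 15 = -207.87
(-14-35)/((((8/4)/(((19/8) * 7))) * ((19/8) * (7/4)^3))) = -32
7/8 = 0.88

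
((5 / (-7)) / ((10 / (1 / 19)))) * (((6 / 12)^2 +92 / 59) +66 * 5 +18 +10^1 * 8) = -101435 / 62776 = -1.62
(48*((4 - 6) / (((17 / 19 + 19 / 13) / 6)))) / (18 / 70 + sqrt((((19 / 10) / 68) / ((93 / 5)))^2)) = -10496828160 / 11106209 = -945.13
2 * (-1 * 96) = -192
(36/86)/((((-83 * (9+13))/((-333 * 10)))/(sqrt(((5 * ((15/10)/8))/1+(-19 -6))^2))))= 524475/28552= 18.37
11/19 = 0.58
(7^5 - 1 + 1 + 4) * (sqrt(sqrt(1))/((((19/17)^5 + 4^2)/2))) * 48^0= 47738432054/25193811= 1894.85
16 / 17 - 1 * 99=-1667 / 17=-98.06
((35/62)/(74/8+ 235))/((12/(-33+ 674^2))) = 512855/5862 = 87.49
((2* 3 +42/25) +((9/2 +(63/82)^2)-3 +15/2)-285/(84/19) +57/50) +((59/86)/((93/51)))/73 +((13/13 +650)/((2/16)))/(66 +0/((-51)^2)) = 20694364047653/629769251650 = 32.86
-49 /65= -0.75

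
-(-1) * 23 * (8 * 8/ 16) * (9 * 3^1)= 2484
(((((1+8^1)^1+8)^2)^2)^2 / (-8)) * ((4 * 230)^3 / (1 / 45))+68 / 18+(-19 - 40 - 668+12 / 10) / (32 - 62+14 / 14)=-39873824360627160562409 / 1305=-30554654682472919971.19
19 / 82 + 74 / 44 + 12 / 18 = 3491 / 1353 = 2.58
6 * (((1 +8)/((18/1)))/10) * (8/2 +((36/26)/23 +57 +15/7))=198426/10465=18.96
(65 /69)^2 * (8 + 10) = 8450 /529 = 15.97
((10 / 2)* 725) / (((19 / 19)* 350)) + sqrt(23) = sqrt(23) + 145 / 14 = 15.15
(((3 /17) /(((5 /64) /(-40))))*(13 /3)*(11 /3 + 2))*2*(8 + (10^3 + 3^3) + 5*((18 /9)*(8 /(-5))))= -13564928 /3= -4521642.67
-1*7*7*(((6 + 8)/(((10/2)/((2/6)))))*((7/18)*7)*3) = -16807/45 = -373.49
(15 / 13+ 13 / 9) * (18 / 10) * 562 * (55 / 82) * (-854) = -802473056 / 533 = -1505577.97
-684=-684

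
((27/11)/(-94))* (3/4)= -81/4136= -0.02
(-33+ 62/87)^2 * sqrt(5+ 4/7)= 7890481 * sqrt(273)/52983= 2460.64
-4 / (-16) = 1 / 4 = 0.25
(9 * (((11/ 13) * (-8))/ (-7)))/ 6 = 1.45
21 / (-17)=-1.24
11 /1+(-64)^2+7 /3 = 12328 /3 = 4109.33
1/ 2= 0.50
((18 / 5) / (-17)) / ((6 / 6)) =-18 / 85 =-0.21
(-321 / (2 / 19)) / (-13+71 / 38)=38627 / 141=273.95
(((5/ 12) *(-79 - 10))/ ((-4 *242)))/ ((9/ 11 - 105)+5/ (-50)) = -2225/ 6056688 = -0.00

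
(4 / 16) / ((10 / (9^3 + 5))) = 367 / 20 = 18.35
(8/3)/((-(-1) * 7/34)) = 272/21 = 12.95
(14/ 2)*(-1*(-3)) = 21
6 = 6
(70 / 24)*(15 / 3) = 175 / 12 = 14.58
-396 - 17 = -413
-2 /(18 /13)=-13 /9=-1.44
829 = 829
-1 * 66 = -66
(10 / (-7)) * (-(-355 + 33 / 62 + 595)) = 74565 / 217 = 343.62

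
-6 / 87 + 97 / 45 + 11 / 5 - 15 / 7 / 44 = 1703377 / 401940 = 4.24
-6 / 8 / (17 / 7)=-21 / 68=-0.31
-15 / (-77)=15 / 77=0.19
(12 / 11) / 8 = 0.14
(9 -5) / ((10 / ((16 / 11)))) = 32 / 55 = 0.58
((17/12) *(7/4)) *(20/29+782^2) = 263796463/174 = 1516071.63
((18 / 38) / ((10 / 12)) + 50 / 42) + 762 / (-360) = -0.36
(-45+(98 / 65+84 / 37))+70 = 69211 / 2405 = 28.78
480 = 480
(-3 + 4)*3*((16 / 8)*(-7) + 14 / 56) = -41.25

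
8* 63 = 504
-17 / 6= -2.83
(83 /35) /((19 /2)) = 166 /665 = 0.25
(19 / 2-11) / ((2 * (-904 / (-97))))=-291 / 3616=-0.08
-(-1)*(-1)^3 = -1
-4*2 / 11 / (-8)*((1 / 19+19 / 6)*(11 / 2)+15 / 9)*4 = 4417 / 627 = 7.04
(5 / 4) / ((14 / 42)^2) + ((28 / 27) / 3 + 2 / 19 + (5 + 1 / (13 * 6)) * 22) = 9762055 / 80028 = 121.98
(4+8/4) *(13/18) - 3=4/3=1.33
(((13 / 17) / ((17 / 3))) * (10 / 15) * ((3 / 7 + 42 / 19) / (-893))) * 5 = -45630 / 34324241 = -0.00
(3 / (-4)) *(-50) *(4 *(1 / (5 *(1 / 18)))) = 540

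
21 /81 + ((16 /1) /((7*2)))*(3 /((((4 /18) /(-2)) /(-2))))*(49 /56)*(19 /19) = 1465 /27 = 54.26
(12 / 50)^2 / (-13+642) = 36 / 393125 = 0.00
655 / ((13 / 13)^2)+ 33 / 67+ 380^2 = 9718718 / 67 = 145055.49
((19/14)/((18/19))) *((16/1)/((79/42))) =2888/237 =12.19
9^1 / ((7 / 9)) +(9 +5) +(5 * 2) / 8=751 / 28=26.82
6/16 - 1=-0.62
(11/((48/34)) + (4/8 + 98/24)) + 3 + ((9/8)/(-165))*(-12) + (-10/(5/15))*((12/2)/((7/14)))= -344.54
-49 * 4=-196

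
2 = 2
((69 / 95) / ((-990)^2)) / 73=23 / 2265664500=0.00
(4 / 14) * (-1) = -2 / 7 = -0.29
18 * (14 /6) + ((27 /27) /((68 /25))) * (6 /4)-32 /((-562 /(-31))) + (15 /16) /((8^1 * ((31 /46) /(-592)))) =-73637389 /1184696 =-62.16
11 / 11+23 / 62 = 85 / 62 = 1.37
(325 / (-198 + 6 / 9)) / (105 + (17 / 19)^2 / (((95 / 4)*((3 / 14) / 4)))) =-100312875 / 6433655312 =-0.02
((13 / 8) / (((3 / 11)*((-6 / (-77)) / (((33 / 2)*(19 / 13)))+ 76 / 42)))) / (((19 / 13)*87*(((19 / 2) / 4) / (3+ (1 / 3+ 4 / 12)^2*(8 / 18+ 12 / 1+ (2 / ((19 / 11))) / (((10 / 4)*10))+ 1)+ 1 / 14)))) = 1098627494107 / 11132145195300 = 0.10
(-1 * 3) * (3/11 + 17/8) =-633/88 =-7.19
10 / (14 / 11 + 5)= 110 / 69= 1.59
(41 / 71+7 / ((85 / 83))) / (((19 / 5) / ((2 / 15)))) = 29824 / 114665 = 0.26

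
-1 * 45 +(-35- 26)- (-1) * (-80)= -186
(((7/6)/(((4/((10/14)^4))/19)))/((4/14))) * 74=373.62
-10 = -10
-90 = -90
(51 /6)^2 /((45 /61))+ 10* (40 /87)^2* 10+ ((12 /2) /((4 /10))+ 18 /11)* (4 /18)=68147333 /555060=122.77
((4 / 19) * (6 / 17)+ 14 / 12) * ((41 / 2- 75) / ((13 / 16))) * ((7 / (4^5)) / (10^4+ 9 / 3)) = -20165 / 354483456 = -0.00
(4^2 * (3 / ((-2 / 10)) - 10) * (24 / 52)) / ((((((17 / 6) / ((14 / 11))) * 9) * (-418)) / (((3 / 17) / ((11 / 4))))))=134400 / 95010773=0.00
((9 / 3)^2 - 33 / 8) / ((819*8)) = 1 / 1344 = 0.00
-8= -8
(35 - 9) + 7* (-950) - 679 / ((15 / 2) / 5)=-21230 / 3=-7076.67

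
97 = 97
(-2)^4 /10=1.60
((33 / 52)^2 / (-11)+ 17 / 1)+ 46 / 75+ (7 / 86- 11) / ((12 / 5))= 113603287 / 8720400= 13.03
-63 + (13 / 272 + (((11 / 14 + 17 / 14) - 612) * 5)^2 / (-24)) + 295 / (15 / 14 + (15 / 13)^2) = -119853514283 / 309264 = -387544.34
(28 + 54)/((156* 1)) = 41/78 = 0.53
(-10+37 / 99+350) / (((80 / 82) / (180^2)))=124341930 / 11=11303811.82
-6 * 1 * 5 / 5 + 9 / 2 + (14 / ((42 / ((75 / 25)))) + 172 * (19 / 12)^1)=1631 / 6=271.83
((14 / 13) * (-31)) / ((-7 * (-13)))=-62 / 169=-0.37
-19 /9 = -2.11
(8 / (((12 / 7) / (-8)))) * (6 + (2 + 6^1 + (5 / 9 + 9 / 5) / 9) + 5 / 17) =-11224304 / 20655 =-543.42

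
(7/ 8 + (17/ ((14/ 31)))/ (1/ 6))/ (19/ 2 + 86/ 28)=12697/ 704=18.04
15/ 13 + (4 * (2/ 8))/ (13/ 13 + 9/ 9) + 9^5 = 1535317/ 26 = 59050.65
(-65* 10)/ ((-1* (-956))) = -0.68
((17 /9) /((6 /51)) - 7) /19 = 163 /342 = 0.48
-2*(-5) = 10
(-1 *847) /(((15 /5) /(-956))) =809732 /3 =269910.67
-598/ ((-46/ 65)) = 845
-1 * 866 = -866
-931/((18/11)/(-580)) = 2969890/9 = 329987.78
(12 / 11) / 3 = 4 / 11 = 0.36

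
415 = 415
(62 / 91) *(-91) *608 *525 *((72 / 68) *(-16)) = 5699635200 / 17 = 335272658.82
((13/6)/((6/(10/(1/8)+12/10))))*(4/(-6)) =-2639/135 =-19.55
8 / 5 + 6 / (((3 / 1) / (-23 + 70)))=478 / 5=95.60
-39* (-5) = 195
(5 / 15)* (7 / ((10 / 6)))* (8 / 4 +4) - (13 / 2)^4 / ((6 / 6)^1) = -142133 / 80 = -1776.66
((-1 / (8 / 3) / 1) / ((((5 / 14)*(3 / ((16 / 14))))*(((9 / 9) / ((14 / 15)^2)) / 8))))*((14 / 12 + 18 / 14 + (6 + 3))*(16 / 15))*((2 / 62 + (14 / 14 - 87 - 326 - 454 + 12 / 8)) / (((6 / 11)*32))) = 1686.51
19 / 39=0.49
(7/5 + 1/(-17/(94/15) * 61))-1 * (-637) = 9930218/15555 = 638.39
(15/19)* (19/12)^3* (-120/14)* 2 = -9025/168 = -53.72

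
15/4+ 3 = 27/4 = 6.75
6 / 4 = 3 / 2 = 1.50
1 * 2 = 2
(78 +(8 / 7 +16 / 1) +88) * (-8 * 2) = -20512 / 7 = -2930.29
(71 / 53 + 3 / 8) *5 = 3635 / 424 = 8.57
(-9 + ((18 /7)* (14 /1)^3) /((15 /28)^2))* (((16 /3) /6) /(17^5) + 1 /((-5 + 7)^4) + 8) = 11916015343403 /60135120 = 198154.01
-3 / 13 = -0.23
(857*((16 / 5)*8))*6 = 658176 / 5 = 131635.20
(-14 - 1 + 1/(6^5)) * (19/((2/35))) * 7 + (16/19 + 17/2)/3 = -34909.09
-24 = -24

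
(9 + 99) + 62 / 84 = 4567 / 42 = 108.74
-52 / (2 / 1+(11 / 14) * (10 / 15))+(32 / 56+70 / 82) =-291727 / 15211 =-19.18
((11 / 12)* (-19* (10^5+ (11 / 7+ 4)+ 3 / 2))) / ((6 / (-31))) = 9071241421 / 1008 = 8999247.44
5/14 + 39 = 551/14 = 39.36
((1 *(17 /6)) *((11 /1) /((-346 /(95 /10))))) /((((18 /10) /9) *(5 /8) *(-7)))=3553 /3633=0.98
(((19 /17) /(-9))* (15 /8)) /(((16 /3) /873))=-82935 /2176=-38.11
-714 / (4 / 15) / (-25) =1071 / 10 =107.10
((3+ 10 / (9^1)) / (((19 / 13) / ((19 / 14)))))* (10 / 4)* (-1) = -9.54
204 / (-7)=-204 / 7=-29.14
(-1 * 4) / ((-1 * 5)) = 4 / 5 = 0.80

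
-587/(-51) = 587/51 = 11.51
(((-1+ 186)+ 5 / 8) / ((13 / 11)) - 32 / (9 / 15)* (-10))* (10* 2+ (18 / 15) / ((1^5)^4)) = 2283293 / 156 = 14636.49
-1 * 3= -3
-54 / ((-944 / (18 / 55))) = 243 / 12980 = 0.02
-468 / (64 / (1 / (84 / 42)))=-117 / 32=-3.66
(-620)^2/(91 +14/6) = 28830/7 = 4118.57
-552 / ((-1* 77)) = 552 / 77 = 7.17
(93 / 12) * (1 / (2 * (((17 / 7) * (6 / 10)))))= 1085 / 408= 2.66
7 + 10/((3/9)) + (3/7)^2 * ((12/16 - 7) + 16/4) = 7171/196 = 36.59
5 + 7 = 12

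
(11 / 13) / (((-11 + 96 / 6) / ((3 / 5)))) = 33 / 325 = 0.10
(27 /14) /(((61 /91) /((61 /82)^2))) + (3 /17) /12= 367349 /228616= 1.61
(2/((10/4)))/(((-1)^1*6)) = -2/15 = -0.13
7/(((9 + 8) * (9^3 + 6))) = 1/1785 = 0.00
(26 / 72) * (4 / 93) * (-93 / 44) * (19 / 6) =-247 / 2376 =-0.10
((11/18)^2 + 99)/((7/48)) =128788/189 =681.42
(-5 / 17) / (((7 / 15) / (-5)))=375 / 119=3.15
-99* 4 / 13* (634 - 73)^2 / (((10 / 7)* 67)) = -436203306 / 4355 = -100161.49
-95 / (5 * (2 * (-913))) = 19 / 1826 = 0.01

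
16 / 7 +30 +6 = 268 / 7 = 38.29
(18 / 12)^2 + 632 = 634.25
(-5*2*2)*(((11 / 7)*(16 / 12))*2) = -1760 / 21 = -83.81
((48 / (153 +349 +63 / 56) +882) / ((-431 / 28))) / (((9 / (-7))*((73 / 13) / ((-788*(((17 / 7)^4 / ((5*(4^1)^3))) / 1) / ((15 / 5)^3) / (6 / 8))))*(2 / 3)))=-126571363161659 / 2513142520875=-50.36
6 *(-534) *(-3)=9612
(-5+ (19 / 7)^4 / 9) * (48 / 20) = 89104 / 36015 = 2.47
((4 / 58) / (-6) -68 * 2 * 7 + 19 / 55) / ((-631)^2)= -4553722 / 1905200385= -0.00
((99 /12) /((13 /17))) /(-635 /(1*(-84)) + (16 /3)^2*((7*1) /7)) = 0.30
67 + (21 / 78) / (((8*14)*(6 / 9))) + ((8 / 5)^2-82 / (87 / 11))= 107120701 / 1809600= 59.20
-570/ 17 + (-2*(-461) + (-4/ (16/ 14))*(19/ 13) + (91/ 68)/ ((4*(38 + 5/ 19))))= 2270838965/ 2570672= 883.36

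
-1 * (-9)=9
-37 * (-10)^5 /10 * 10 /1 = 3700000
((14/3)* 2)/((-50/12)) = -2.24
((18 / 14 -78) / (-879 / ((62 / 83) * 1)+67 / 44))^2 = 536509371024 / 125907227863921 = 0.00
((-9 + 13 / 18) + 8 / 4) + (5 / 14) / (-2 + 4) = -1537 / 252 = -6.10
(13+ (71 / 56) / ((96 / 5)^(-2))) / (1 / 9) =756603 / 175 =4323.45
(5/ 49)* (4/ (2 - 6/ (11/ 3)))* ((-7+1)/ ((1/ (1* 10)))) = -3300/ 49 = -67.35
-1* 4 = -4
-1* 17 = -17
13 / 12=1.08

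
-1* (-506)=506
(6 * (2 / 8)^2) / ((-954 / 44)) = -11 / 636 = -0.02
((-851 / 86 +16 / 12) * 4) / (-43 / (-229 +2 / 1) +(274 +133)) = -501443 / 5961864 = -0.08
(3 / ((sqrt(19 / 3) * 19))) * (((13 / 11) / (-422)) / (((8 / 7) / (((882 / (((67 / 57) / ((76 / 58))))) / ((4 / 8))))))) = -361179 * sqrt(57) / 9019406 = -0.30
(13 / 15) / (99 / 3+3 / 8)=104 / 4005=0.03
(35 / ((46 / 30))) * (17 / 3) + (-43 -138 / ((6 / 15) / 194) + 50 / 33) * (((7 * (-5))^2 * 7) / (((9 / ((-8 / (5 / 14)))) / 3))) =9763687347085 / 2277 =4287961065.91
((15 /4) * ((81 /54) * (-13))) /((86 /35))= -20475 /688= -29.76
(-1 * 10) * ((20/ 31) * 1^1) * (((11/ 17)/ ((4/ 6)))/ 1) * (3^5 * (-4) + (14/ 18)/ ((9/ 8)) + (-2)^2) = 86187200/ 14229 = 6057.15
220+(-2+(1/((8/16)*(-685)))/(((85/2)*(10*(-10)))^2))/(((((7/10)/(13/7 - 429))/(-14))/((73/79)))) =-152170392878544/9774521875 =-15568.07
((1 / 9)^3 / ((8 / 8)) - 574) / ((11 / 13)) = -5439785 / 8019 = -678.36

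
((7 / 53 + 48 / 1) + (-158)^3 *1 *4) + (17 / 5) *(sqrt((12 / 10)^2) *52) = -20904508713 / 1325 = -15776987.71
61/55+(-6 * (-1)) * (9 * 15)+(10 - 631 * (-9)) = 357506/55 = 6500.11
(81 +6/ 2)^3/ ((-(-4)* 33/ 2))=98784/ 11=8980.36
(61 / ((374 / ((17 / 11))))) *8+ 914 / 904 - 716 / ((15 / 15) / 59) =-2310243263 / 54692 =-42240.97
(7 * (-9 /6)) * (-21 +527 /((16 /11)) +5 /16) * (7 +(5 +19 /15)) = -3807069 /80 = -47588.36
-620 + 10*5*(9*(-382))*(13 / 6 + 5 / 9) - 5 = -468575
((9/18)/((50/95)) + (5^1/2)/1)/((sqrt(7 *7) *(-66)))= -23/3080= -0.01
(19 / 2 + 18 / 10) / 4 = 113 / 40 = 2.82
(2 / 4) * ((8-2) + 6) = 6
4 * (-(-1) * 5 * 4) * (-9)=-720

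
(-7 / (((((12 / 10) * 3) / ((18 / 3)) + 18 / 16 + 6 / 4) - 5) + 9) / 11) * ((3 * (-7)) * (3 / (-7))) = -2520 / 3179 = -0.79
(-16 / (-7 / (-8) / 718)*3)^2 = 76017106944 / 49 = 1551369529.47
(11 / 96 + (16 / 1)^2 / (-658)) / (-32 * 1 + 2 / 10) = 43345 / 5021856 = 0.01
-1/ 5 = -0.20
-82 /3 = -27.33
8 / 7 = 1.14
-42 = -42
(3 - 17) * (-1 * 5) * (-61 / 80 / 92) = -427 / 736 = -0.58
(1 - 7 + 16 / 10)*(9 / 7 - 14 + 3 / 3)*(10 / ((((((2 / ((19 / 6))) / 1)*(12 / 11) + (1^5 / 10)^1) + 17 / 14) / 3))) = 5655540 / 7327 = 771.88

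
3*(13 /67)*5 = 195 /67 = 2.91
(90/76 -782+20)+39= -27429/38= -721.82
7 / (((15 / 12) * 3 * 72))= 7 / 270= 0.03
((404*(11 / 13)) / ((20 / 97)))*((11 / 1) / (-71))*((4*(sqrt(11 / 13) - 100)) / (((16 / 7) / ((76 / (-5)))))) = -630652484 / 923 + 157663121*sqrt(143) / 299975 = -676978.68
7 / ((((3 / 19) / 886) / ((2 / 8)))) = 58919 / 6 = 9819.83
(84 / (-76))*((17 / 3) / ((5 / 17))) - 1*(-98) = 7287 / 95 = 76.71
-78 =-78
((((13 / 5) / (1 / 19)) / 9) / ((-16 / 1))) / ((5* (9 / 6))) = -247 / 5400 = -0.05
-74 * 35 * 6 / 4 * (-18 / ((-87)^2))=7770 / 841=9.24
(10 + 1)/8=11/8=1.38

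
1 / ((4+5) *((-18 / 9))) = -1 / 18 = -0.06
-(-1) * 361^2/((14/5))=651605/14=46543.21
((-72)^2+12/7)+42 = 36594/7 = 5227.71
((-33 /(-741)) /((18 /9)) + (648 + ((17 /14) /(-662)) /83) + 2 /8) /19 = 30793461281 /902515523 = 34.12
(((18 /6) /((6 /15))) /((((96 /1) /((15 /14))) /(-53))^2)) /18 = 351125 /2408448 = 0.15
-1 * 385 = -385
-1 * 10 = -10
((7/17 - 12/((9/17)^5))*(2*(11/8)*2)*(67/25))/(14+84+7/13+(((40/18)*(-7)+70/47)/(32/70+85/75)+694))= -1450068394291231/267574464536670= -5.42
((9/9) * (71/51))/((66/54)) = 213/187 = 1.14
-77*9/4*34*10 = -58905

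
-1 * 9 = -9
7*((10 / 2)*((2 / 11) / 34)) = 35 / 187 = 0.19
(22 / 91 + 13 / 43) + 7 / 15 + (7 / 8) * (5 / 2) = 3003541 / 939120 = 3.20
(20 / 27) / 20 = 1 / 27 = 0.04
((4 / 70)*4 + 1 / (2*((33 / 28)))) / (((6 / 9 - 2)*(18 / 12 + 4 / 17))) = -6409 / 22715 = -0.28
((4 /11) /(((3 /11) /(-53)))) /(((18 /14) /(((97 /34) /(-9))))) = 71974 /4131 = 17.42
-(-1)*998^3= 994011992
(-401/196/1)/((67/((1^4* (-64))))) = 6416/3283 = 1.95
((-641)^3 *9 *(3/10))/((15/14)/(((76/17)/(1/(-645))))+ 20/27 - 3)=4392195925727484/13956655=314702622.21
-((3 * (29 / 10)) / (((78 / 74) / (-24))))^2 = -165791376 / 4225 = -39240.56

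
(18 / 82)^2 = 81 / 1681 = 0.05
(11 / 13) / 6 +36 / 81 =137 / 234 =0.59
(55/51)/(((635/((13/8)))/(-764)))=-27313/12954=-2.11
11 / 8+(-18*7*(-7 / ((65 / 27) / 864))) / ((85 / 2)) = 329265511 / 44200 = 7449.45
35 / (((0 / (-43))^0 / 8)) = 280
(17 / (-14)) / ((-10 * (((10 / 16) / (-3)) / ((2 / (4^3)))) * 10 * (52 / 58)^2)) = -42891 / 18928000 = -0.00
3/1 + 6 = 9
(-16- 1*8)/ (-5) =24/ 5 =4.80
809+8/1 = 817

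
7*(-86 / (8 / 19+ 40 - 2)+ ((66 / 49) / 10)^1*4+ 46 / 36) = -135791 / 45990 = -2.95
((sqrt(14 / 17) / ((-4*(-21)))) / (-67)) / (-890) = sqrt(238) / 85151640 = 0.00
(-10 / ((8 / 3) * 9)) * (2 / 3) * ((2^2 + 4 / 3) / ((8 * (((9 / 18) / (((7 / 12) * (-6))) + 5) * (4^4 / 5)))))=-175 / 235008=-0.00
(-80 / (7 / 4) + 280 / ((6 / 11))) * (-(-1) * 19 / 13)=186580 / 273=683.44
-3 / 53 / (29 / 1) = -3 / 1537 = -0.00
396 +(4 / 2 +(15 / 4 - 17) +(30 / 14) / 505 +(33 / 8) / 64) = 139298211 / 361984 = 384.82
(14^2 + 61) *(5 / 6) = 1285 / 6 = 214.17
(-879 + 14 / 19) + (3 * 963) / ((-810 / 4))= -254371 / 285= -892.53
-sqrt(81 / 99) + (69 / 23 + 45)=48- 3* sqrt(11) / 11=47.10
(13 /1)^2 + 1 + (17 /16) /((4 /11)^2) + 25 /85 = 776089 /4352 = 178.33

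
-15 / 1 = -15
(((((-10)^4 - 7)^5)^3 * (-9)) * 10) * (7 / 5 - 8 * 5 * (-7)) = -25061376078485297106296181128658029670703687376266264042265283582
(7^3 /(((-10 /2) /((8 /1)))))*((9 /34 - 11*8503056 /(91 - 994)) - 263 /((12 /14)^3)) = -5587168116047 /98685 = -56616183.98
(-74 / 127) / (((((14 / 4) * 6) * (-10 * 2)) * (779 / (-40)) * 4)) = -37 / 2077593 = -0.00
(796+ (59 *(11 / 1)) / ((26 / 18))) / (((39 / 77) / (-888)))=-368979688 / 169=-2183311.76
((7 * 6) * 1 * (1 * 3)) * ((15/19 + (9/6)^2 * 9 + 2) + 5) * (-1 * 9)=-1208277/38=-31796.76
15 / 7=2.14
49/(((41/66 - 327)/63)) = -203742/21541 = -9.46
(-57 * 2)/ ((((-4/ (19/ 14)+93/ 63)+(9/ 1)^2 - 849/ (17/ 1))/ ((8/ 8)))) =-773262/ 200693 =-3.85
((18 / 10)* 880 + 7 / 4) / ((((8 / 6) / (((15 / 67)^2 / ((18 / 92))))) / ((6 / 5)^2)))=3939003 / 8978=438.74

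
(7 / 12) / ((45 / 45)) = 7 / 12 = 0.58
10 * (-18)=-180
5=5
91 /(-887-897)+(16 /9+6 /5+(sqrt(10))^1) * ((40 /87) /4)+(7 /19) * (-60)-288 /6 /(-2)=10 * sqrt(10) /87+58017713 /26540568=2.55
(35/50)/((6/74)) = 259/30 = 8.63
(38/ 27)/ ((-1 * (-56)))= 19/ 756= 0.03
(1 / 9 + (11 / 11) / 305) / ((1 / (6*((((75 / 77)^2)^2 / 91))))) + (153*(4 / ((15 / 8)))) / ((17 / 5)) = 18734239624236 / 195134530591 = 96.01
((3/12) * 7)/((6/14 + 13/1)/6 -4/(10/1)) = 735/772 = 0.95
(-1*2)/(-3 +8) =-2/5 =-0.40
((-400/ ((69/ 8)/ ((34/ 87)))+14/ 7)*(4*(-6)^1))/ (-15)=-774352/ 30015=-25.80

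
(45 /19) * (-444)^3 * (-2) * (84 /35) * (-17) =-16916011897.26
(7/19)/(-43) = -0.01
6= 6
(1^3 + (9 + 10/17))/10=18/17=1.06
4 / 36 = 0.11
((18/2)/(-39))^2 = 0.05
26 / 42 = 13 / 21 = 0.62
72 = 72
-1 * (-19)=19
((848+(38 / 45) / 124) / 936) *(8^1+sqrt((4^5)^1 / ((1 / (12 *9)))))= 2365939 / 326430+9463756 *sqrt(3) / 54405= 308.54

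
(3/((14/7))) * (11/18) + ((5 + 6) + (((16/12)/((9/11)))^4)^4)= 793212548549638815894340165/319065772307490039453444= 2486.05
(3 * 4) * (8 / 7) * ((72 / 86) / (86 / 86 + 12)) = 3456 / 3913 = 0.88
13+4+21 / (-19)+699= 13583 / 19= 714.89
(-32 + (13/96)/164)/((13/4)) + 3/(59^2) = -1753556891/178115808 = -9.85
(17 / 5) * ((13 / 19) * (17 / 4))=3757 / 380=9.89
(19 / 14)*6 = 57 / 7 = 8.14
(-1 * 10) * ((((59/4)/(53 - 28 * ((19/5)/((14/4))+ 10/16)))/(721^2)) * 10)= -14750/26511891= -0.00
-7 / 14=-1 / 2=-0.50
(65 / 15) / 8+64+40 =2509 / 24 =104.54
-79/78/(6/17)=-1343/468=-2.87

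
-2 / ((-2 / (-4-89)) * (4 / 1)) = -23.25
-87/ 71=-1.23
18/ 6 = 3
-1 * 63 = -63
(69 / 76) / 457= 69 / 34732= 0.00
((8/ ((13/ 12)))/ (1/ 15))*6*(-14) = -120960/ 13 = -9304.62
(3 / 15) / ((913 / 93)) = 93 / 4565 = 0.02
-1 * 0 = 0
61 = 61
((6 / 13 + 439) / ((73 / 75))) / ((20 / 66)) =2827935 / 1898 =1489.96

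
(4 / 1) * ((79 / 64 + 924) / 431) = 59215 / 6896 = 8.59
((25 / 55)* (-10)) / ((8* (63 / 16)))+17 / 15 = 3427 / 3465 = 0.99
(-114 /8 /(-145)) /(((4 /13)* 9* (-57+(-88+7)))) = -247 /960480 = -0.00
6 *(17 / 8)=51 / 4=12.75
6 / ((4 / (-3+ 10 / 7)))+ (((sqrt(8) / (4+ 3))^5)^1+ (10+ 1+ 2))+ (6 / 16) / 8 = 128*sqrt(2) / 16807+ 4789 / 448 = 10.70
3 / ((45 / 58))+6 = 148 / 15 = 9.87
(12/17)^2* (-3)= -432/289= -1.49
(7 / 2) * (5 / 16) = 35 / 32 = 1.09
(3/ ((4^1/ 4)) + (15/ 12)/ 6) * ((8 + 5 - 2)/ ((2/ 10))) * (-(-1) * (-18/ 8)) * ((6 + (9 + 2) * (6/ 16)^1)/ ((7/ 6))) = -441045/ 128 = -3445.66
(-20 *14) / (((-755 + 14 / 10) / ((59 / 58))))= 10325 / 27318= 0.38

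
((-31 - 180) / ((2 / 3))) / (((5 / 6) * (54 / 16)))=-1688 / 15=-112.53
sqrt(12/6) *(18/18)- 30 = -30 +sqrt(2) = -28.59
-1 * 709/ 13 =-709/ 13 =-54.54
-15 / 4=-3.75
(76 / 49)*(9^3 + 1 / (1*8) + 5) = 15941 / 14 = 1138.64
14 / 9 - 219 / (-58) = 2783 / 522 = 5.33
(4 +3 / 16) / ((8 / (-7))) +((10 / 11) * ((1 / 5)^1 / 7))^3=-214112953 / 58436224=-3.66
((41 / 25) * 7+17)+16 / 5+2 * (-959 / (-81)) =112102 / 2025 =55.36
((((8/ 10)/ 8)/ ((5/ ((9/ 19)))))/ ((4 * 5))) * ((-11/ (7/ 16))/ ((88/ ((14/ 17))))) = -9/ 80750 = -0.00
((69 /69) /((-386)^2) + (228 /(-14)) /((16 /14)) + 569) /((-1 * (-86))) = 20663883 /3203414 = 6.45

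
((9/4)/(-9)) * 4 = -1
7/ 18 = 0.39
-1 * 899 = -899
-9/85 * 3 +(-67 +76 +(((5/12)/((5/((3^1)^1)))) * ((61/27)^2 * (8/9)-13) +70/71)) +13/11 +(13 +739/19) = 2006941547453/33101950860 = 60.63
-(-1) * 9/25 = 9/25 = 0.36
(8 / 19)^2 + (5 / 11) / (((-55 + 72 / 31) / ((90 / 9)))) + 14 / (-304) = 2331577 / 51877144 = 0.04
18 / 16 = 9 / 8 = 1.12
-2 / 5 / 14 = -1 / 35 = -0.03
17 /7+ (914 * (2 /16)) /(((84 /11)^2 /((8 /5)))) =98137 /17640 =5.56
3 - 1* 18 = -15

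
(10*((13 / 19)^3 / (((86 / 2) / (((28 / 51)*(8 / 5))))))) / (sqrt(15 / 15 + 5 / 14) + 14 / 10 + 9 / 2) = 4064977280 / 352233526179-49212800*sqrt(266) / 352233526179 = 0.01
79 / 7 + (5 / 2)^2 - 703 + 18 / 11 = -210619 / 308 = -683.83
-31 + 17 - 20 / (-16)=-51 / 4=-12.75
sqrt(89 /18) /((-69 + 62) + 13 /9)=-3 * sqrt(178) /100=-0.40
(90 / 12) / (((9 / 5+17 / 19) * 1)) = 2.78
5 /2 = 2.50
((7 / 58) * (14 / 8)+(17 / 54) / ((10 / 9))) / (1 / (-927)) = -531789 / 1160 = -458.44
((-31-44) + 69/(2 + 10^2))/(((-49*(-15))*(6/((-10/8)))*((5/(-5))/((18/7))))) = -361/6664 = -0.05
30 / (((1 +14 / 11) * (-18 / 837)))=-3069 / 5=-613.80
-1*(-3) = 3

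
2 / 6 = 1 / 3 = 0.33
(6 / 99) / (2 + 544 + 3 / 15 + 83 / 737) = 0.00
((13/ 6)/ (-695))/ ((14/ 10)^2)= -65/ 40866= -0.00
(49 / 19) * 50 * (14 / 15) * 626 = 4294360 / 57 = 75339.65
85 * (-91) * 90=-696150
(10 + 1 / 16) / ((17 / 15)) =2415 / 272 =8.88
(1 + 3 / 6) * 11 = 33 / 2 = 16.50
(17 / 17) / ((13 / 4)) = 4 / 13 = 0.31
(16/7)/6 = 8/21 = 0.38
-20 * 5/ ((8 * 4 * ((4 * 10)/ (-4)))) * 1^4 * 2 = 5/ 8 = 0.62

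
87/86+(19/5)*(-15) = -4815/86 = -55.99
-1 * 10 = -10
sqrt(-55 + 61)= sqrt(6)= 2.45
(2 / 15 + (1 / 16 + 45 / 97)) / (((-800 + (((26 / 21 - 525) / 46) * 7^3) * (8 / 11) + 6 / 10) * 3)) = -3885827 / 64312131408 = -0.00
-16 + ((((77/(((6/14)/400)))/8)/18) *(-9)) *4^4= -3449648/3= -1149882.67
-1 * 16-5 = -21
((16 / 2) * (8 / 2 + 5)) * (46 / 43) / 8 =9.63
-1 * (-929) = 929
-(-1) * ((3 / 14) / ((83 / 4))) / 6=1 / 581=0.00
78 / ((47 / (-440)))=-34320 / 47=-730.21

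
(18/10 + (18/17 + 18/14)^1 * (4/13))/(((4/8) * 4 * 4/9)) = 175527/61880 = 2.84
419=419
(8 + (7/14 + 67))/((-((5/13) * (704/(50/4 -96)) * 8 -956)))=327821/4263592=0.08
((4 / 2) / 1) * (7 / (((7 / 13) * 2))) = 13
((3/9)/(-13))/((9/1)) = -0.00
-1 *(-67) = 67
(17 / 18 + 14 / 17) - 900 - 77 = -298421 / 306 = -975.23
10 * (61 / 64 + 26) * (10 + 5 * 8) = 215625 / 16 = 13476.56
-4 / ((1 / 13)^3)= -8788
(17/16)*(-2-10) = -12.75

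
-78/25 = -3.12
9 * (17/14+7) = 1035/14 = 73.93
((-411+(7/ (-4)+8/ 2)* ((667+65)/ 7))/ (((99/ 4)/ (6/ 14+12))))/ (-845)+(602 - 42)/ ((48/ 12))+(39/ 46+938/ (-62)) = 16343903137/ 129895766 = 125.82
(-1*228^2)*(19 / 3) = -329232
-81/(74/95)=-103.99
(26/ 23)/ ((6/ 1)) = 13/ 69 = 0.19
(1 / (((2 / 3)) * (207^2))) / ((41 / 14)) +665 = 389426002 / 585603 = 665.00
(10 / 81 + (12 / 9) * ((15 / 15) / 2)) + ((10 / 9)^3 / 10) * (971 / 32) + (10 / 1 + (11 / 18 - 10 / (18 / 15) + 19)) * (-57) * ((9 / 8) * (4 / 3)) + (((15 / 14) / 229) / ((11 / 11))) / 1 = -16961272009 / 9348696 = -1814.29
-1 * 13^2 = -169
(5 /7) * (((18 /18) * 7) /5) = 1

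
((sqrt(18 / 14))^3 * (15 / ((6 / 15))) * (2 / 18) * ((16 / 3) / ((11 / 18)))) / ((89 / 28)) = 43200 * sqrt(7) / 6853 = 16.68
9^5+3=59052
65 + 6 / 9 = 197 / 3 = 65.67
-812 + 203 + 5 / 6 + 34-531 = -6631 / 6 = -1105.17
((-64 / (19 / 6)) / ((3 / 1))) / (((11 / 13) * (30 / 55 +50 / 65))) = -5408 / 893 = -6.06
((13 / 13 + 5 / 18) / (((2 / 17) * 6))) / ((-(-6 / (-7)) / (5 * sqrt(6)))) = -13685 * sqrt(6) / 1296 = -25.87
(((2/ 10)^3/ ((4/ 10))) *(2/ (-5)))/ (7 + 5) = -1/ 1500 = -0.00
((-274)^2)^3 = 423158800038976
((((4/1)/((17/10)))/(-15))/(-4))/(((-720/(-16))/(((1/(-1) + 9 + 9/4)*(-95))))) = -779/918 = -0.85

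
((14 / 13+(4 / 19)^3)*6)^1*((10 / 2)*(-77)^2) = 17228132460 / 89167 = 193211.98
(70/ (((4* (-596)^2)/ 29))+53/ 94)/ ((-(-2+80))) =-18874153/ 2604443712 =-0.01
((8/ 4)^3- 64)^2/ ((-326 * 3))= -1568/ 489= -3.21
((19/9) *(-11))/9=-2.58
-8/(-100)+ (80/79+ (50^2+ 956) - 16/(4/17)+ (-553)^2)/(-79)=-3913.82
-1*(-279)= 279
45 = 45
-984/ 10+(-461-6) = -2827/ 5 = -565.40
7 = 7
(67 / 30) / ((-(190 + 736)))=-67 / 27780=-0.00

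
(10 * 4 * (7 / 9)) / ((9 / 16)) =4480 / 81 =55.31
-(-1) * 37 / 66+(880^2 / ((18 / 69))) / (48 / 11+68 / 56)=30172204583 / 56694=532193.96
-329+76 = -253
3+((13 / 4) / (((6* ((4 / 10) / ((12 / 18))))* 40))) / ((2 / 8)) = 445 / 144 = 3.09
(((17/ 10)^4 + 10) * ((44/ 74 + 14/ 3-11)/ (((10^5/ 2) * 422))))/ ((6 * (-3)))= 116902877/ 421578000000000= 0.00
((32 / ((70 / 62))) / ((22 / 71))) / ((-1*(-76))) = 8804 / 7315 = 1.20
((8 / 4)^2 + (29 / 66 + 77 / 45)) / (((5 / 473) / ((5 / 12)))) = 261827 / 1080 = 242.43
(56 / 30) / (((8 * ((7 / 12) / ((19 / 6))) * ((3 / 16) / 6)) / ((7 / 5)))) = 4256 / 75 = 56.75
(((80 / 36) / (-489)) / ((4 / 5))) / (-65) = 5 / 57213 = 0.00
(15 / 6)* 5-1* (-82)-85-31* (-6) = 391 / 2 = 195.50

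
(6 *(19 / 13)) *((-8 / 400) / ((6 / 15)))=-57 / 130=-0.44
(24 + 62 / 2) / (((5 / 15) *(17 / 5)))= 48.53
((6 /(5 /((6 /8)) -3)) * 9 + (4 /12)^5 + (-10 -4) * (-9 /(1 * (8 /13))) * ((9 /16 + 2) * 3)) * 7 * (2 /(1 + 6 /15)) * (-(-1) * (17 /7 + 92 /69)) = 107357100955 /1796256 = 59767.15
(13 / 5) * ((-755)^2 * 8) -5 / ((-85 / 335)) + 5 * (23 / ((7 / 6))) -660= 1410861415 / 119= 11855978.28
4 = 4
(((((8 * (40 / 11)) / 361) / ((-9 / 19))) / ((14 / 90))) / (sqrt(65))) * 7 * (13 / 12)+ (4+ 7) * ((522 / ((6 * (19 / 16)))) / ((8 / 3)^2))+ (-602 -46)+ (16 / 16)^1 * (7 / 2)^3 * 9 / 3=-61719 / 152 -80 * sqrt(65) / 627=-407.07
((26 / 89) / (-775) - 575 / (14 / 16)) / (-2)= 158642591 / 482825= 328.57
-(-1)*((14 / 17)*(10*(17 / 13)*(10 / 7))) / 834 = 100 / 5421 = 0.02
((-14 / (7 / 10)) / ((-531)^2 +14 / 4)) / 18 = -20 / 5075361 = -0.00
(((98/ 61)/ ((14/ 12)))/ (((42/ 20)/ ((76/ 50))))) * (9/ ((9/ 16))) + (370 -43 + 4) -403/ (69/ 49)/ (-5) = 8506078/ 21045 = 404.19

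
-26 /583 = -0.04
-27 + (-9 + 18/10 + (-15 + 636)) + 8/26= 38162/65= 587.11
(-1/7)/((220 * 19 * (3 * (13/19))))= -1/60060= -0.00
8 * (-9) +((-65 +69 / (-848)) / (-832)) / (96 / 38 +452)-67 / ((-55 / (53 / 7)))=-147261528299889 / 2345808424960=-62.78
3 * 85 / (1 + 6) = 255 / 7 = 36.43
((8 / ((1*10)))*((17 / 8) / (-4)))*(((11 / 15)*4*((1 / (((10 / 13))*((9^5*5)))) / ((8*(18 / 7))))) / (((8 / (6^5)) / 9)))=-17017 / 7290000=-0.00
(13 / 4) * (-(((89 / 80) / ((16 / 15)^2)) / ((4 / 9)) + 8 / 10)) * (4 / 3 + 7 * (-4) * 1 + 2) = 118211041 / 491520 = 240.50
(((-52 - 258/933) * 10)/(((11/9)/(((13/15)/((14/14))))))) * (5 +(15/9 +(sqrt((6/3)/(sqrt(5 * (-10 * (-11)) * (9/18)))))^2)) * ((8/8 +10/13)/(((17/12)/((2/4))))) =-8158560/5287 - 2447568 * sqrt(11)/290785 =-1571.05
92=92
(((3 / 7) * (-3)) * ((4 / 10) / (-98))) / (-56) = -9 / 96040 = -0.00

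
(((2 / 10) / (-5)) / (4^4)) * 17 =-17 / 6400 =-0.00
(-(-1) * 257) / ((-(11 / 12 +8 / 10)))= -15420 / 103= -149.71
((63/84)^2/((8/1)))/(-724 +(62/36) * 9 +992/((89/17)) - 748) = -801/14433856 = -0.00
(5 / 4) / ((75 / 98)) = 49 / 30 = 1.63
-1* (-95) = 95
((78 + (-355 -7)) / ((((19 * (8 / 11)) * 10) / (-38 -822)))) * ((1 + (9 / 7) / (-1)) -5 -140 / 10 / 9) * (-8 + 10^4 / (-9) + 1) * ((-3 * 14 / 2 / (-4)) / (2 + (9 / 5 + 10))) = 728273045995 / 141588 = 5143607.13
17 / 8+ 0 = 17 / 8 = 2.12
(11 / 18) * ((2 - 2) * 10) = 0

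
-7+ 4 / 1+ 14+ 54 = 65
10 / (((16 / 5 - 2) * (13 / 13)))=25 / 3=8.33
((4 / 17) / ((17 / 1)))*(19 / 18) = 38 / 2601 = 0.01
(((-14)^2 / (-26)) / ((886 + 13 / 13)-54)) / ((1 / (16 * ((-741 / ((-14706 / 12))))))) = -64 / 731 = -0.09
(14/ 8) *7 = 49/ 4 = 12.25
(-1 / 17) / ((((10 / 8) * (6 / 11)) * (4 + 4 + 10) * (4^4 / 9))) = -11 / 65280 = -0.00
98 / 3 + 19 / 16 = 1625 / 48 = 33.85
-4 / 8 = -1 / 2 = -0.50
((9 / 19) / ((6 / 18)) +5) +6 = 236 / 19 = 12.42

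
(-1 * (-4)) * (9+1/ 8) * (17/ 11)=1241/ 22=56.41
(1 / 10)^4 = 1 / 10000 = 0.00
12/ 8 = 3/ 2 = 1.50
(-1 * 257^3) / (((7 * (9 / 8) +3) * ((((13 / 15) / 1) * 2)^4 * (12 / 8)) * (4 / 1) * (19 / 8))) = -190964171250 / 15737111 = -12134.64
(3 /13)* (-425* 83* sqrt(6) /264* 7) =-246925* sqrt(6) /1144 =-528.71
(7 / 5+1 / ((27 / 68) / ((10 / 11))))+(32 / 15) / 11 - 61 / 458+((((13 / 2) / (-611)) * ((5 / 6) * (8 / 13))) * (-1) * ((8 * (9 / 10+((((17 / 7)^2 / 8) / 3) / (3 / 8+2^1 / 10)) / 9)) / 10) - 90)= -121175553741937 / 1405006432830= -86.25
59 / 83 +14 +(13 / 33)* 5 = 45688 / 2739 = 16.68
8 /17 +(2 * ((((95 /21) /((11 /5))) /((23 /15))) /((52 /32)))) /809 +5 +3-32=-7449596800 /316635319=-23.53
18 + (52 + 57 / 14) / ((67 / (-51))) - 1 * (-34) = 8741 / 938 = 9.32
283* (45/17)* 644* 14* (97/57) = 11493725.20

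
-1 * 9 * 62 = -558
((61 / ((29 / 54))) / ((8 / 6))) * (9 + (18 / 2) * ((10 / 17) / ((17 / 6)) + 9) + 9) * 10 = 720175455 / 8381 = 85929.54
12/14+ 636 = 636.86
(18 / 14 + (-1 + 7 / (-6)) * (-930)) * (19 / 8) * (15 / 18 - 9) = -39107.54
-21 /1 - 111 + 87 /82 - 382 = -42061 /82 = -512.94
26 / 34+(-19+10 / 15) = -896 / 51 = -17.57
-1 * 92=-92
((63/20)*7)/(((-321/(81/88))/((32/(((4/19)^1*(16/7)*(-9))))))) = 175959/376640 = 0.47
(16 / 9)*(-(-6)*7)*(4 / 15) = 896 / 45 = 19.91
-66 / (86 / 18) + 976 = 41374 / 43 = 962.19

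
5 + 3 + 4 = 12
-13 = -13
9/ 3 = 3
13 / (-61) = -13 / 61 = -0.21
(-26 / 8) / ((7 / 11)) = -143 / 28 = -5.11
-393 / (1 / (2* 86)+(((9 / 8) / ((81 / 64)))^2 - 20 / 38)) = -104030244 / 71371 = -1457.60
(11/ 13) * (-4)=-44/ 13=-3.38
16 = 16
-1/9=-0.11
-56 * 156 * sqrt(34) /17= -8736 * sqrt(34) /17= -2996.42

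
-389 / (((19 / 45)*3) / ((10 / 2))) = -29175 / 19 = -1535.53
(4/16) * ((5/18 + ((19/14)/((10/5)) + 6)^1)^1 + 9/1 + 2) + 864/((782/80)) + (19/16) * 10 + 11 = 45621433/394128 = 115.75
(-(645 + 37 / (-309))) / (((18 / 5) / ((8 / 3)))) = -3985360 / 8343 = -477.69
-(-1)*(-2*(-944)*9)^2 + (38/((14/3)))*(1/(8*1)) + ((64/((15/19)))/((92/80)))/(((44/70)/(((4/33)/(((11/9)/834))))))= 494990508023853/1714328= 288737340.83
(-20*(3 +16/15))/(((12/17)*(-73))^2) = -0.03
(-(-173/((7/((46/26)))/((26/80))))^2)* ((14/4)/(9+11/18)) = -823653/11200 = -73.54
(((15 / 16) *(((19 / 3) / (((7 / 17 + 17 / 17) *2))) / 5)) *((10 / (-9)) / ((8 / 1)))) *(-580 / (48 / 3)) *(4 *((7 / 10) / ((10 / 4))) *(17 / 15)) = 1114673 / 414720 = 2.69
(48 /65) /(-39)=-16 /845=-0.02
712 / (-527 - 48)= -712 / 575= -1.24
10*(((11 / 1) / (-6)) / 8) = -55 / 24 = -2.29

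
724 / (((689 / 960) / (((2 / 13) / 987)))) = 463360 / 2946853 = 0.16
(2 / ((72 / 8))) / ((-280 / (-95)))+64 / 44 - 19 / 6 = -4537 / 2772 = -1.64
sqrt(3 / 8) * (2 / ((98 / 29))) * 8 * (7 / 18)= 29 * sqrt(6) / 63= 1.13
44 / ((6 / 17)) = 374 / 3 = 124.67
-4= -4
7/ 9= 0.78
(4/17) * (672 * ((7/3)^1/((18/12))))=12544/51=245.96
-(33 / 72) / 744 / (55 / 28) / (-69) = 0.00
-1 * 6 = -6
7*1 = 7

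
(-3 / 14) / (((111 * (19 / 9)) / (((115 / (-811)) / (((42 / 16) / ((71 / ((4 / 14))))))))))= 48990 / 3990931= 0.01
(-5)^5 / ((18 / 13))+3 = -40571 / 18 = -2253.94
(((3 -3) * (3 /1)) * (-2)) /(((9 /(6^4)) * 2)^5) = 0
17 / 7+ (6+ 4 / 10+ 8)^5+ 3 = 13544542174 / 21875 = 619179.07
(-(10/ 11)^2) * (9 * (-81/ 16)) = 18225/ 484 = 37.65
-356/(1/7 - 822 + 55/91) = 16198/37367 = 0.43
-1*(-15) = 15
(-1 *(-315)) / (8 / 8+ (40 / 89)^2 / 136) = 42416955 / 134857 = 314.53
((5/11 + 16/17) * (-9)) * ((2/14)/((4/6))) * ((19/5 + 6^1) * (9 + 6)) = -147987/374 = -395.69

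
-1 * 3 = -3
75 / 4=18.75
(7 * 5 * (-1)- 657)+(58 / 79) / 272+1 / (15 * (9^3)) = -81299735021 / 117485640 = -692.00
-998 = -998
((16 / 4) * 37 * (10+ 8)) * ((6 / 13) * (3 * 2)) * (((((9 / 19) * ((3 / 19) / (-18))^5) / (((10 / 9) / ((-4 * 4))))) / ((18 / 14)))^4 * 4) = 88837 / 522287733338054384529344966424644816250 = 0.00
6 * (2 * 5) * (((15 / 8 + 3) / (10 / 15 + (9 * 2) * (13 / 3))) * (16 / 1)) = 3510 / 59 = 59.49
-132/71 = -1.86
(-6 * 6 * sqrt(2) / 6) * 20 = -120 * sqrt(2) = -169.71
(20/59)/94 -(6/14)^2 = -24467/135877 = -0.18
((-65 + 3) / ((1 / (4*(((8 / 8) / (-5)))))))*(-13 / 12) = -806 / 15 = -53.73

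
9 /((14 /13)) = 8.36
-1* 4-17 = -21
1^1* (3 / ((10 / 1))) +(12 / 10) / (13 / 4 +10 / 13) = 1251 / 2090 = 0.60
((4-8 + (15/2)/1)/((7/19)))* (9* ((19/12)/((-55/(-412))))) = 111549/110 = 1014.08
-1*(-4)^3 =64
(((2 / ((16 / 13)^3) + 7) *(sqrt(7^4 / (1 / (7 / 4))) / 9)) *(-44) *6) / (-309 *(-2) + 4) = -2970429 *sqrt(7) / 318464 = -24.68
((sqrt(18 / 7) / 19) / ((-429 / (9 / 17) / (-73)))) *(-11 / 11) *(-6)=3942 *sqrt(14) / 323323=0.05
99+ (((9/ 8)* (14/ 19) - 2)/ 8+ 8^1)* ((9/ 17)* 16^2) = 375777/ 323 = 1163.40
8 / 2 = 4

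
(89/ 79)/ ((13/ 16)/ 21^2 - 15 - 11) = -627984/ 14491997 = -0.04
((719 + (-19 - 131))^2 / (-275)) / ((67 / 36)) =-11655396 / 18425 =-632.59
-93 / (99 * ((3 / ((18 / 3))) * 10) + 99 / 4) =-124 / 693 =-0.18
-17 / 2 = -8.50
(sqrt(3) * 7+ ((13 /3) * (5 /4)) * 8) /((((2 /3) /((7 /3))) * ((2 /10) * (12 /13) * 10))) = 637 * sqrt(3) /48+ 5915 /72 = 105.14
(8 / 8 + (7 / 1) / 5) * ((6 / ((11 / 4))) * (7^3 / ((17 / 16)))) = 1580544 / 935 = 1690.42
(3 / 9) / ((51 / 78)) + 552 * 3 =84482 / 51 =1656.51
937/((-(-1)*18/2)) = 937/9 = 104.11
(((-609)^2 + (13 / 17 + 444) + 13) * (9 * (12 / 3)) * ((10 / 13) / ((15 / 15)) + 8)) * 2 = 51815125872 / 221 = 234457583.13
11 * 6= 66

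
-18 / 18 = -1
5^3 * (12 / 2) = 750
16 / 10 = 8 / 5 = 1.60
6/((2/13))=39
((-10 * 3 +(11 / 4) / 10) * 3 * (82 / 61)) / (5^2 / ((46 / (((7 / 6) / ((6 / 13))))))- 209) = 60546258 / 104867845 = 0.58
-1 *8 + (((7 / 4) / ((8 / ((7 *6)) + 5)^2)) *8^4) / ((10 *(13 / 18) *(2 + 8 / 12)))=4490552 / 772265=5.81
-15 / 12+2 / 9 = -1.03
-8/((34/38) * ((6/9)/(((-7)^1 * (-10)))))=-15960/17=-938.82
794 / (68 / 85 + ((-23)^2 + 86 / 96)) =190560 / 127367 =1.50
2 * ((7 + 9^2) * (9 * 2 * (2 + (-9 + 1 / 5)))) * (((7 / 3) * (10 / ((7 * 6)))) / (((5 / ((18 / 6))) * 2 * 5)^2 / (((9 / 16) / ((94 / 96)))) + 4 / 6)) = -1454112 / 58831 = -24.72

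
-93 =-93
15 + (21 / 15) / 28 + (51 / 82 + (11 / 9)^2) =1140151 / 66420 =17.17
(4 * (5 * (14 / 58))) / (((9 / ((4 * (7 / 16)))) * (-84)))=-35 / 3132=-0.01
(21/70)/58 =3/580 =0.01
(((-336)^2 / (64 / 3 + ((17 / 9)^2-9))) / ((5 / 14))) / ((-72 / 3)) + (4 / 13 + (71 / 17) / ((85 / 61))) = -356448883 / 432055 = -825.01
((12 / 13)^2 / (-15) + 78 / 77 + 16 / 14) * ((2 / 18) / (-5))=-136574 / 2927925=-0.05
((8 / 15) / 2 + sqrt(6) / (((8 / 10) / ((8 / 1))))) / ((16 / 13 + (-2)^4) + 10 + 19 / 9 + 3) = 0.77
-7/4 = -1.75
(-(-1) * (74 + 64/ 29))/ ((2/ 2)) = 2210/ 29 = 76.21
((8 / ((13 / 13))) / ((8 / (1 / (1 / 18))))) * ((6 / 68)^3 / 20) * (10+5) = 729 / 78608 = 0.01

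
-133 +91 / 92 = -12145 / 92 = -132.01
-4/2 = -2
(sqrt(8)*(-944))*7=-13216*sqrt(2)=-18690.25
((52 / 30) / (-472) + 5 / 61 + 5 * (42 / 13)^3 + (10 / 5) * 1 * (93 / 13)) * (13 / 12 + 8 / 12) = 607724713673 / 1897680720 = 320.25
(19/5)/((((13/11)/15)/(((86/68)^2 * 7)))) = 8115261/15028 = 540.01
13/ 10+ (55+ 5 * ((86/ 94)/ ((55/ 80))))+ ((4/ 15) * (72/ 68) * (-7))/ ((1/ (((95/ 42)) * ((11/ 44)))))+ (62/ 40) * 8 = 6524613/ 87890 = 74.24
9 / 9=1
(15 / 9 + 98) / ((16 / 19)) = 5681 / 48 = 118.35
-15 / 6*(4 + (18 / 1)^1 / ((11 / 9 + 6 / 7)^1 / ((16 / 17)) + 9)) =-158350 / 11299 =-14.01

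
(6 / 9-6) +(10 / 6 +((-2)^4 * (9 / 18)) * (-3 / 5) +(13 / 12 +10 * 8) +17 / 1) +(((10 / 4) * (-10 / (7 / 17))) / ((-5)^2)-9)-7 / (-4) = 16787 / 210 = 79.94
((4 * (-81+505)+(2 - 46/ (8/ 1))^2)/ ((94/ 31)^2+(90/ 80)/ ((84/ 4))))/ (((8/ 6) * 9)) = 15.41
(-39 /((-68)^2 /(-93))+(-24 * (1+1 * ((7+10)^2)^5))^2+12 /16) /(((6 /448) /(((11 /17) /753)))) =555671602128188345337054612844210 /3699489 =150202258238418426257533000.00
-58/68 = -29/34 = -0.85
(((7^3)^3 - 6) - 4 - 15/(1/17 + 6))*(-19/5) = -78971984484/515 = -153343659.19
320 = 320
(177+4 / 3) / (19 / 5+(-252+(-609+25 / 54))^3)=-140405400 / 501718345906729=-0.00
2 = 2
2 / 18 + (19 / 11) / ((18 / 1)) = 41 / 198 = 0.21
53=53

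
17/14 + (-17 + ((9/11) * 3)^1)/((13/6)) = -11009/2002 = -5.50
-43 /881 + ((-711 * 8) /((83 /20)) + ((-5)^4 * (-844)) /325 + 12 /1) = -2834427789 /950599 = -2981.73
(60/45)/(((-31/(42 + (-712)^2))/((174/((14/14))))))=-117620752/31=-3794217.81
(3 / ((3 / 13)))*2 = 26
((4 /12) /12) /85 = 1 /3060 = 0.00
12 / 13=0.92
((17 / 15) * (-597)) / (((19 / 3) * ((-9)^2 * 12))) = -3383 / 30780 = -0.11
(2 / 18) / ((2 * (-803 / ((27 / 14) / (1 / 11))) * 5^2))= -0.00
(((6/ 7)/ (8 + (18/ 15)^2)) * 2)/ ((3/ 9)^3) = 2025/ 413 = 4.90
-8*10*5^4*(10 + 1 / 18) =-4525000 / 9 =-502777.78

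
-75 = -75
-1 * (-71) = 71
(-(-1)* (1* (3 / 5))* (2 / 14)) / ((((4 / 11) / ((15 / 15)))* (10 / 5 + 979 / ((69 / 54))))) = 759 / 2473520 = 0.00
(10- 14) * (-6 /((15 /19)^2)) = 2888 /75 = 38.51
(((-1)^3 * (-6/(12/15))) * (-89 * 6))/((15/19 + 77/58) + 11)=-882702/2891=-305.33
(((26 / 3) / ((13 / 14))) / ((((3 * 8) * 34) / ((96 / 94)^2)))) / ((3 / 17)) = 448 / 6627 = 0.07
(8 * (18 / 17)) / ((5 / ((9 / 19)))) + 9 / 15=453 / 323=1.40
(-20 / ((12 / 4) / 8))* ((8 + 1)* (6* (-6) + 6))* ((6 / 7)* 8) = 691200 / 7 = 98742.86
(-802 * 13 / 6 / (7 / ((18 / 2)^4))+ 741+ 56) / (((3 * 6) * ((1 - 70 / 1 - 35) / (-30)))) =-14244065 / 546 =-26088.03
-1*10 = -10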